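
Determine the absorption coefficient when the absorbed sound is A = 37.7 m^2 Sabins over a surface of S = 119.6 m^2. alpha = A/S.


Absorption coefficient = absorbed power / incident power
alpha = A / S = 37.7 / 119.6 = 0.31522


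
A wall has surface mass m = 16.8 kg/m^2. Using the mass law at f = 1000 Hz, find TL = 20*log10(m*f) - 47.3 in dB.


m * f = 16.8 * 1000 = 16800
20*log10(16800) = 84.5062 dB
TL = 84.5062 - 47.3 = 37.206 dB


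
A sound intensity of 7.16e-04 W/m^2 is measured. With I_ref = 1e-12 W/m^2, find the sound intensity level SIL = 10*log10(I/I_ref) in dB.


I / I_ref = 7.16e-04 / 1e-12 = 7.16e+08
SIL = 10 * log10(7.16e+08) = 88.549 dB


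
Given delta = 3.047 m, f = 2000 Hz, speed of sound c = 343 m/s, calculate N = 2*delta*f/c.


N = 2*delta*f/c = 2*delta/lambda, where lambda = c/f
lambda = 343 / 2000 = 0.1715 m
N = 2 * 3.047 / 0.1715 = 35.534


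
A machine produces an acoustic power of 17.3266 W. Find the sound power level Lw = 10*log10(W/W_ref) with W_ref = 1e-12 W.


W / W_ref = 17.3266 / 1e-12 = 1.73266e+13
Lw = 10 * log10(1.73266e+13) = 132.39 dB


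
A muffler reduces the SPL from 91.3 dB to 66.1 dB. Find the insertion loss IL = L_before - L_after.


Insertion loss = SPL without muffler - SPL with muffler
IL = 91.3 - 66.1 = 25.2 dB


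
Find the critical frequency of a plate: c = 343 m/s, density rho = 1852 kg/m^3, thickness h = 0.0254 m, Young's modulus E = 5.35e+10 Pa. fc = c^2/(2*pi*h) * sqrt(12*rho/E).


12*rho/E = 12*1852/5.35e+10 = 4.15402e-07
sqrt(12*rho/E) = sqrt(4.15402e-07) = 0.000644517
c^2/(2*pi*h) = 343^2/(2*pi*0.0254) = 737182
fc = 737182 * 0.000644517 = 475.13 Hz


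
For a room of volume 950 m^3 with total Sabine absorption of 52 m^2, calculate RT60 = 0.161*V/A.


RT60 = 0.161 * 950 / 52 = 2.9413 s


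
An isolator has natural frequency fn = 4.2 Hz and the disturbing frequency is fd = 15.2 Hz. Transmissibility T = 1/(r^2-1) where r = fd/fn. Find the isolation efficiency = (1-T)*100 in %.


r = 15.2 / 4.2 = 3.61905
r^2 - 1 = 3.61905^2 - 1 = 12.0975
T = 1/12.0975 = 0.0826617
Efficiency = (1 - 0.0826617)*100 = 91.734 %


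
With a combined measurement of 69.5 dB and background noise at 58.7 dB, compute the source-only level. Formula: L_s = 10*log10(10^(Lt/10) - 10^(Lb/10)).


10^(69.5/10) = 8.91251e+06
10^(58.7/10) = 741310
Difference = 8.91251e+06 - 741310 = 8.1712e+06
L_source = 10*log10(8.1712e+06) = 69.123 dB


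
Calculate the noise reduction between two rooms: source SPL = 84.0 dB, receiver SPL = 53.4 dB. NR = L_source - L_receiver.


NR = L_source - L_receiver (difference between source and receiving room levels)
NR = 84.0 - 53.4 = 30.6 dB


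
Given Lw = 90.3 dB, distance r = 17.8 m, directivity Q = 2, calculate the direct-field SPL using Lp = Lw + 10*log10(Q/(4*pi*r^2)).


4*pi*r^2 = 4*pi*17.8^2 = 3981.53 m^2
Q / (4*pi*r^2) = 2 / 3981.53 = 0.000502319
Lp = 90.3 + 10*log10(0.000502319) = 57.31 dB


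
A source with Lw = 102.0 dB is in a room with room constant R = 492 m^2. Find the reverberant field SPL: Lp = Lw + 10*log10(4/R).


4/R = 4/492 = 0.00813008
Lp = 102.0 + 10*log10(0.00813008) = 81.101 dB


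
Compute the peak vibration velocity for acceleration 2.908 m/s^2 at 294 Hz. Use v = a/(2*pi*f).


omega = 2*pi*f = 2*pi*294 = 1847.26 rad/s
v = a / omega = 2.908 / 1847.26 = 0.0015742 m/s


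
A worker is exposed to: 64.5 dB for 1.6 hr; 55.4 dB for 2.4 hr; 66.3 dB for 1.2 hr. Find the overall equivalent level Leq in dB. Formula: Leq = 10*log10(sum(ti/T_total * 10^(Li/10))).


T_total = 1.6 + 2.4 + 1.2 = 5.2 hr
(1.6/5.2) * 10^(64.5/10) = 867195
(2.4/5.2) * 10^(55.4/10) = 160032
(1.2/5.2) * 10^(66.3/10) = 984414
Sum = 867195 + 160032 + 984414 = 2.01164e+06
Leq = 10*log10(2.01164e+06) = 63.036 dB


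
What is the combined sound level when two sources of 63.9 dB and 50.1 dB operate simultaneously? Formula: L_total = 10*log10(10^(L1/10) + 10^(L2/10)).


10^(63.9/10) = 2.45471e+06
10^(50.1/10) = 102329
Sum = 2.45471e+06 + 102329 = 2.55704e+06
L_total = 10*log10(2.55704e+06) = 64.077 dB


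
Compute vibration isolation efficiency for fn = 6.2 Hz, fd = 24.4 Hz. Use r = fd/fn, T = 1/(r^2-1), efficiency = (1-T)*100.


r = 24.4 / 6.2 = 3.93548
r^2 - 1 = 3.93548^2 - 1 = 14.488
T = 1/14.488 = 0.0690226
Efficiency = (1 - 0.0690226)*100 = 93.098 %


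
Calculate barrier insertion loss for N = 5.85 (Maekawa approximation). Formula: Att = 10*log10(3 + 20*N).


3 + 20*N = 3 + 20*5.85 = 120
Att = 10*log10(120) = 20.792 dB


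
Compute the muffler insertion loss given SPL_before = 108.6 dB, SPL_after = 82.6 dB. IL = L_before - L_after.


Insertion loss = SPL without muffler - SPL with muffler
IL = 108.6 - 82.6 = 26 dB


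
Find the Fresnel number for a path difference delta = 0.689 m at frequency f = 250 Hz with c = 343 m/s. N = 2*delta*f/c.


N = 2*delta*f/c = 2*delta/lambda, where lambda = c/f
lambda = 343 / 250 = 1.372 m
N = 2 * 0.689 / 1.372 = 1.0044


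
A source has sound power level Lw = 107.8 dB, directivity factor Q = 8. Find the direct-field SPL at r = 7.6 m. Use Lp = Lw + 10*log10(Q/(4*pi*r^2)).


4*pi*r^2 = 4*pi*7.6^2 = 725.834 m^2
Q / (4*pi*r^2) = 8 / 725.834 = 0.0110218
Lp = 107.8 + 10*log10(0.0110218) = 88.223 dB


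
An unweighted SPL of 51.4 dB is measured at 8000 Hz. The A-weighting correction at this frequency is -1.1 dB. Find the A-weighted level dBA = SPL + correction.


A-weighting table: 8000 Hz -> -1.1 dB correction
SPL_A = SPL + correction = 51.4 + (-1.1) = 50.3 dBA


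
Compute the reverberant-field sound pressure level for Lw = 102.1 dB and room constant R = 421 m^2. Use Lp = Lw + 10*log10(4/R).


4/R = 4/421 = 0.00950119
Lp = 102.1 + 10*log10(0.00950119) = 81.878 dB


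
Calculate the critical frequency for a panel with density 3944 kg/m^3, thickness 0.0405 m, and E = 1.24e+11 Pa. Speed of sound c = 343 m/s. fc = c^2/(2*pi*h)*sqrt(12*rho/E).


12*rho/E = 12*3944/1.24e+11 = 3.81677e-07
sqrt(12*rho/E) = sqrt(3.81677e-07) = 0.0006178
c^2/(2*pi*h) = 343^2/(2*pi*0.0405) = 462331
fc = 462331 * 0.0006178 = 285.63 Hz


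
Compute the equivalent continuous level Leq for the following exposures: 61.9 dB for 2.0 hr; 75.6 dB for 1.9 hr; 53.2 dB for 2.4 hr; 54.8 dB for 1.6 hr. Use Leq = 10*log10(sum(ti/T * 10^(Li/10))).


T_total = 2.0 + 1.9 + 2.4 + 1.6 = 7.9 hr
(2.0/7.9) * 10^(61.9/10) = 392105
(1.9/7.9) * 10^(75.6/10) = 8.73226e+06
(2.4/7.9) * 10^(53.2/10) = 63472.3
(1.6/7.9) * 10^(54.8/10) = 61163.6
Sum = 392105 + 8.73226e+06 + 63472.3 + 61163.6 = 9.249e+06
Leq = 10*log10(9.249e+06) = 69.661 dB


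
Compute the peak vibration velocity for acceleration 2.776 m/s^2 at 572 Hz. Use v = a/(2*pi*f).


omega = 2*pi*f = 2*pi*572 = 3593.98 rad/s
v = a / omega = 2.776 / 3593.98 = 0.0007724 m/s


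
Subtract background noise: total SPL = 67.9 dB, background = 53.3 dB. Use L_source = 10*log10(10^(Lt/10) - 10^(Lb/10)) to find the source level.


10^(67.9/10) = 6.16595e+06
10^(53.3/10) = 213796
Difference = 6.16595e+06 - 213796 = 5.95215e+06
L_source = 10*log10(5.95215e+06) = 67.747 dB


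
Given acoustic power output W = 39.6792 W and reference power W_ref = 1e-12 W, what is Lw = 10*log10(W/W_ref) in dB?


W / W_ref = 39.6792 / 1e-12 = 3.96792e+13
Lw = 10 * log10(3.96792e+13) = 135.99 dB


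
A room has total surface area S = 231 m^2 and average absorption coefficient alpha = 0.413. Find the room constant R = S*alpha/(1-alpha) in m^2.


R = 231 * 0.413 / (1 - 0.413) = 162.53 m^2


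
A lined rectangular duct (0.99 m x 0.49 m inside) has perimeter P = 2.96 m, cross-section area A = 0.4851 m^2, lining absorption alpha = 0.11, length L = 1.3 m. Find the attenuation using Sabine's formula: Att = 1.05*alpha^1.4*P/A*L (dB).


alpha^1.4 = 0.11^1.4 = 0.0454935
Attenuation rate = 1.05 * alpha^1.4 * P / A
= 1.05 * 0.0454935 * 2.96 / 0.4851 = 0.291474 dB/m
Total Att = 0.291474 * 1.3 = 0.37892 dB


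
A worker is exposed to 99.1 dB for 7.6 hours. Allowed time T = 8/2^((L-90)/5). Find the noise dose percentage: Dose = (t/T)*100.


T_allowed = 8 / 2^((99.1 - 90)/5) = 2.26577 hr
Dose = 7.6 / 2.26577 * 100 = 335.43 %


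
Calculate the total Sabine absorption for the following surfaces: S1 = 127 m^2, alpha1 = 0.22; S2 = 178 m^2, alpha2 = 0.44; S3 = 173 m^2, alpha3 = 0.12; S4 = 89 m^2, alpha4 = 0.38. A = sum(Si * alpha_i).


127 * 0.22 = 27.94
178 * 0.44 = 78.32
173 * 0.12 = 20.76
89 * 0.38 = 33.82
A_total = 27.94 + 78.32 + 20.76 + 33.82 = 160.84 m^2


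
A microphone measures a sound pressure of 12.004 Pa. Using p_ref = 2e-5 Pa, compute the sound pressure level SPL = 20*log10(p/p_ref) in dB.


p / p_ref = 12.004 / 2e-5 = 600200
SPL = 20 * log10(600200) = 115.57 dB


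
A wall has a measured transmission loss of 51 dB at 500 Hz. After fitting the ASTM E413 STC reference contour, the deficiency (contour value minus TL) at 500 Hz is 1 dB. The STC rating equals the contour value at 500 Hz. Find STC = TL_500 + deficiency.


By ASTM E413, STC = value of the fitted reference contour at 500 Hz.
Contour value at 500 Hz = TL_500 + deficiency = 51 + 1 = 52
STC = 52


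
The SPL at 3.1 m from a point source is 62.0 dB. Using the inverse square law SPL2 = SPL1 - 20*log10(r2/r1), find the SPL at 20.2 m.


r2/r1 = 20.2/3.1 = 6.51613
Correction = 20*log10(6.51613) = 16.2798 dB
SPL2 = 62.0 - 16.2798 = 45.72 dB


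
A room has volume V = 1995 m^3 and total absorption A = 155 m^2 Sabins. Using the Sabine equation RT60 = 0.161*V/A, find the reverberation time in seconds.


RT60 = 0.161 * 1995 / 155 = 2.0722 s


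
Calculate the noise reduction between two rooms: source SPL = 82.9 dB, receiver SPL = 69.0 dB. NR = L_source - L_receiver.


NR = L_source - L_receiver (difference between source and receiving room levels)
NR = 82.9 - 69.0 = 13.9 dB


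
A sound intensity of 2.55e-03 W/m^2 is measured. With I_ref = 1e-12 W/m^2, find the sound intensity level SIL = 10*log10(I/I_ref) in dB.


I / I_ref = 2.55e-03 / 1e-12 = 2.55e+09
SIL = 10 * log10(2.55e+09) = 94.065 dB


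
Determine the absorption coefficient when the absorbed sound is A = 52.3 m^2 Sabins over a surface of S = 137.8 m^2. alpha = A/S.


Absorption coefficient = absorbed power / incident power
alpha = A / S = 52.3 / 137.8 = 0.37954


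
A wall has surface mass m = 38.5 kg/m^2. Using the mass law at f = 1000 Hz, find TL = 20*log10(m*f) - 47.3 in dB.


m * f = 38.5 * 1000 = 38500
20*log10(38500) = 91.7092 dB
TL = 91.7092 - 47.3 = 44.409 dB


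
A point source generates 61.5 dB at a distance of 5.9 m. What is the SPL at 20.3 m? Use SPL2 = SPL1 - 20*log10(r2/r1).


r2/r1 = 20.3/5.9 = 3.44068
Correction = 20*log10(3.44068) = 10.7329 dB
SPL2 = 61.5 - 10.7329 = 50.767 dB


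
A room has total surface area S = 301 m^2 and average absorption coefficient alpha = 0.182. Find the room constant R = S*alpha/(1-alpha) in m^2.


R = 301 * 0.182 / (1 - 0.182) = 66.971 m^2


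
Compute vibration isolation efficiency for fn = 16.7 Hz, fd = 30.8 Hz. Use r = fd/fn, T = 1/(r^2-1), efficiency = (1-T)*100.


r = 30.8 / 16.7 = 1.84431
r^2 - 1 = 1.84431^2 - 1 = 2.40148
T = 1/2.40148 = 0.41641
Efficiency = (1 - 0.41641)*100 = 58.359 %


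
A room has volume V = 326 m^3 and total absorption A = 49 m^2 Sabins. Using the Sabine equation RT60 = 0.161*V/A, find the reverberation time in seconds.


RT60 = 0.161 * 326 / 49 = 1.0711 s


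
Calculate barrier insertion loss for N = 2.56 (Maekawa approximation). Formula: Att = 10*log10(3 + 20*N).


3 + 20*N = 3 + 20*2.56 = 54.2
Att = 10*log10(54.2) = 17.34 dB


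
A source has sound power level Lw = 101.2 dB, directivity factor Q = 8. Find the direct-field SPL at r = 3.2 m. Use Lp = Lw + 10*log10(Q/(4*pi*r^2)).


4*pi*r^2 = 4*pi*3.2^2 = 128.68 m^2
Q / (4*pi*r^2) = 8 / 128.68 = 0.0621697
Lp = 101.2 + 10*log10(0.0621697) = 89.136 dB


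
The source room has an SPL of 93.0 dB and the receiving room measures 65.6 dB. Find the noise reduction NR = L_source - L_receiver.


NR = L_source - L_receiver (difference between source and receiving room levels)
NR = 93.0 - 65.6 = 27.4 dB


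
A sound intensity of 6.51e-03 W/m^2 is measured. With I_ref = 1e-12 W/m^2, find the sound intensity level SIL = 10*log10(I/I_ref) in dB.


I / I_ref = 6.51e-03 / 1e-12 = 6.51e+09
SIL = 10 * log10(6.51e+09) = 98.136 dB


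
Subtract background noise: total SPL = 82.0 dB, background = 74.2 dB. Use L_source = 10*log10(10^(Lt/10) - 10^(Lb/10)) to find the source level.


10^(82.0/10) = 1.58489e+08
10^(74.2/10) = 2.63027e+07
Difference = 1.58489e+08 - 2.63027e+07 = 1.32186e+08
L_source = 10*log10(1.32186e+08) = 81.212 dB


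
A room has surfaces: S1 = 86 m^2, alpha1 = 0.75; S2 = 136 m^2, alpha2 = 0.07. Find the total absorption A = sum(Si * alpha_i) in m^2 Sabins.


86 * 0.75 = 64.5
136 * 0.07 = 9.52
A_total = 64.5 + 9.52 = 74.02 m^2


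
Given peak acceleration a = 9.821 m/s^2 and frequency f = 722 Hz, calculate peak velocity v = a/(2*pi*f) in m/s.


omega = 2*pi*f = 2*pi*722 = 4536.46 rad/s
v = a / omega = 9.821 / 4536.46 = 0.0021649 m/s


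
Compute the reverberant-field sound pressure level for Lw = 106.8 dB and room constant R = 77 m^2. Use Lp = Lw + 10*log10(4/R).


4/R = 4/77 = 0.0519481
Lp = 106.8 + 10*log10(0.0519481) = 93.956 dB


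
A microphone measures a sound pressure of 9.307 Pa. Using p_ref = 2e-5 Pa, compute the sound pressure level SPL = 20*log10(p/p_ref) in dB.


p / p_ref = 9.307 / 2e-5 = 465350
SPL = 20 * log10(465350) = 113.36 dB


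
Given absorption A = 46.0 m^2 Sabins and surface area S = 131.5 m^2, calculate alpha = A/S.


Absorption coefficient = absorbed power / incident power
alpha = A / S = 46.0 / 131.5 = 0.34981


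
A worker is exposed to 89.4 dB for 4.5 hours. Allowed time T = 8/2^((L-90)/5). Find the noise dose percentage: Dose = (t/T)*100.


T_allowed = 8 / 2^((89.4 - 90)/5) = 8.69388 hr
Dose = 4.5 / 8.69388 * 100 = 51.761 %


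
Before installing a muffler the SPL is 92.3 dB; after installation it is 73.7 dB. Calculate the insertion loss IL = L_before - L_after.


Insertion loss = SPL without muffler - SPL with muffler
IL = 92.3 - 73.7 = 18.6 dB


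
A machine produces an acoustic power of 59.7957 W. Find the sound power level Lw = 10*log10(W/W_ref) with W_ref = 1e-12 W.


W / W_ref = 59.7957 / 1e-12 = 5.97957e+13
Lw = 10 * log10(5.97957e+13) = 137.77 dB


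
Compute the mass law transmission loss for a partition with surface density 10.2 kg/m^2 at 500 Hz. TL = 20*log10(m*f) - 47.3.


m * f = 10.2 * 500 = 5100
20*log10(5100) = 74.1514 dB
TL = 74.1514 - 47.3 = 26.851 dB


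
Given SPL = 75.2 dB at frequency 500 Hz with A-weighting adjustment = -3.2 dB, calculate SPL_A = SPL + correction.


A-weighting table: 500 Hz -> -3.2 dB correction
SPL_A = SPL + correction = 75.2 + (-3.2) = 72 dBA


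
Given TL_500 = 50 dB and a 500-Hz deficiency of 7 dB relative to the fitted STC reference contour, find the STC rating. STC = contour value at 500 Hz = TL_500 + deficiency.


By ASTM E413, STC = value of the fitted reference contour at 500 Hz.
Contour value at 500 Hz = TL_500 + deficiency = 50 + 7 = 57
STC = 57


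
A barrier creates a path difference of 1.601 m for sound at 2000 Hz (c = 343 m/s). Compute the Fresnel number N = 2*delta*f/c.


N = 2*delta*f/c = 2*delta/lambda, where lambda = c/f
lambda = 343 / 2000 = 0.1715 m
N = 2 * 1.601 / 0.1715 = 18.671


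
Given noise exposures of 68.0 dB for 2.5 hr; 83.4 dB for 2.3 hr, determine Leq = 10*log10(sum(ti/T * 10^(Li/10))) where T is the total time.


T_total = 2.5 + 2.3 = 4.8 hr
(2.5/4.8) * 10^(68.0/10) = 3.28624e+06
(2.3/4.8) * 10^(83.4/10) = 1.0483e+08
Sum = 3.28624e+06 + 1.0483e+08 = 1.08116e+08
Leq = 10*log10(1.08116e+08) = 80.339 dB


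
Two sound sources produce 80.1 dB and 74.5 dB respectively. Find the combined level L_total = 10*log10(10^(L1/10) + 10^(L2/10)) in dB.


10^(80.1/10) = 1.02329e+08
10^(74.5/10) = 2.81838e+07
Sum = 1.02329e+08 + 2.81838e+07 = 1.30513e+08
L_total = 10*log10(1.30513e+08) = 81.157 dB


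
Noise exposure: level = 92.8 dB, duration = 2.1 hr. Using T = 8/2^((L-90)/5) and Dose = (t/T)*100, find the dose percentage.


T_allowed = 8 / 2^((92.8 - 90)/5) = 5.42642 hr
Dose = 2.1 / 5.42642 * 100 = 38.7 %


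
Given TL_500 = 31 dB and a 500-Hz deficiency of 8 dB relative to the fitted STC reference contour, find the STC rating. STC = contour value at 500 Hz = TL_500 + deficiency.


By ASTM E413, STC = value of the fitted reference contour at 500 Hz.
Contour value at 500 Hz = TL_500 + deficiency = 31 + 8 = 39
STC = 39


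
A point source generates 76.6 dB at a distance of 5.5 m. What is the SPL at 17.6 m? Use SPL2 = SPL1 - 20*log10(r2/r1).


r2/r1 = 17.6/5.5 = 3.2
Correction = 20*log10(3.2) = 10.103 dB
SPL2 = 76.6 - 10.103 = 66.497 dB


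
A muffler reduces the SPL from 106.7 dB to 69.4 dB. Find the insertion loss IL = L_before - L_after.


Insertion loss = SPL without muffler - SPL with muffler
IL = 106.7 - 69.4 = 37.3 dB


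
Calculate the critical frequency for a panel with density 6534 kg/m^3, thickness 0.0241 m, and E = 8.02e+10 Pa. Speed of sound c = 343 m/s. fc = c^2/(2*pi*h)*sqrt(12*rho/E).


12*rho/E = 12*6534/8.02e+10 = 9.77656e-07
sqrt(12*rho/E) = sqrt(9.77656e-07) = 0.000988765
c^2/(2*pi*h) = 343^2/(2*pi*0.0241) = 776947
fc = 776947 * 0.000988765 = 768.22 Hz


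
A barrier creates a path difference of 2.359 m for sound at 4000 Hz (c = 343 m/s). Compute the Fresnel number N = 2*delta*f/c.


N = 2*delta*f/c = 2*delta/lambda, where lambda = c/f
lambda = 343 / 4000 = 0.08575 m
N = 2 * 2.359 / 0.08575 = 55.02


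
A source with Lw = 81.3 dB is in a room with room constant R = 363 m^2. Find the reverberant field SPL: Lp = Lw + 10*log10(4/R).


4/R = 4/363 = 0.0110193
Lp = 81.3 + 10*log10(0.0110193) = 61.722 dB


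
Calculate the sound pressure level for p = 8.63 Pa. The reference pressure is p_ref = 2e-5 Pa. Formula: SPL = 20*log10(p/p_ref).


p / p_ref = 8.63 / 2e-5 = 431500
SPL = 20 * log10(431500) = 112.7 dB


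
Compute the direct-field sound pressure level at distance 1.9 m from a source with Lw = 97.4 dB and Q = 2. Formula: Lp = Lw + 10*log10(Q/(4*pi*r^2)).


4*pi*r^2 = 4*pi*1.9^2 = 45.3646 m^2
Q / (4*pi*r^2) = 2 / 45.3646 = 0.0440872
Lp = 97.4 + 10*log10(0.0440872) = 83.843 dB


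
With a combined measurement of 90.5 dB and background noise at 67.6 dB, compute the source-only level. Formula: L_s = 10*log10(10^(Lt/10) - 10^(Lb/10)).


10^(90.5/10) = 1.12202e+09
10^(67.6/10) = 5.7544e+06
Difference = 1.12202e+09 - 5.7544e+06 = 1.11627e+09
L_source = 10*log10(1.11627e+09) = 90.478 dB


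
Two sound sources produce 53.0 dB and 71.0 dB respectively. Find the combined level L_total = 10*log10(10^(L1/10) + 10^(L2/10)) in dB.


10^(53.0/10) = 199526
10^(71.0/10) = 1.25893e+07
Sum = 199526 + 1.25893e+07 = 1.27888e+07
L_total = 10*log10(1.27888e+07) = 71.068 dB


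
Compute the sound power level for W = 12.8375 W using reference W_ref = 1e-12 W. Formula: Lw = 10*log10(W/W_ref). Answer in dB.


W / W_ref = 12.8375 / 1e-12 = 1.28375e+13
Lw = 10 * log10(1.28375e+13) = 131.08 dB


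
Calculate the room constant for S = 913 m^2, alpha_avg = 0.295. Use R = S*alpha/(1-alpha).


R = 913 * 0.295 / (1 - 0.295) = 382.04 m^2


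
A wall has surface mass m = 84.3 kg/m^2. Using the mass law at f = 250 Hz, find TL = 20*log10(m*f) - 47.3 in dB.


m * f = 84.3 * 250 = 21075
20*log10(21075) = 86.4754 dB
TL = 86.4754 - 47.3 = 39.175 dB


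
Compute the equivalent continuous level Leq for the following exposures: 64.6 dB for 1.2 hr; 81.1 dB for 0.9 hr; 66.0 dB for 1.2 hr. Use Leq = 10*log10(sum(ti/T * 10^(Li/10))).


T_total = 1.2 + 0.9 + 1.2 = 3.3 hr
(1.2/3.3) * 10^(64.6/10) = 1.04874e+06
(0.9/3.3) * 10^(81.1/10) = 3.51341e+07
(1.2/3.3) * 10^(66.0/10) = 1.44766e+06
Sum = 1.04874e+06 + 3.51341e+07 + 1.44766e+06 = 3.76305e+07
Leq = 10*log10(3.76305e+07) = 75.755 dB


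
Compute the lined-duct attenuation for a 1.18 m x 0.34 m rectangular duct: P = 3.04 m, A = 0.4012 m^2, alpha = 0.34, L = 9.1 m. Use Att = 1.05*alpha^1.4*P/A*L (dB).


alpha^1.4 = 0.34^1.4 = 0.220836
Attenuation rate = 1.05 * alpha^1.4 * P / A
= 1.05 * 0.220836 * 3.04 / 0.4012 = 1.757 dB/m
Total Att = 1.757 * 9.1 = 15.989 dB


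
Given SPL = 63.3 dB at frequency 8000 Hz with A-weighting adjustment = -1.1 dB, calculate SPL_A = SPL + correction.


A-weighting table: 8000 Hz -> -1.1 dB correction
SPL_A = SPL + correction = 63.3 + (-1.1) = 62.2 dBA


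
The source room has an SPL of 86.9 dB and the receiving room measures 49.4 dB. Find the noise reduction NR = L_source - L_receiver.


NR = L_source - L_receiver (difference between source and receiving room levels)
NR = 86.9 - 49.4 = 37.5 dB


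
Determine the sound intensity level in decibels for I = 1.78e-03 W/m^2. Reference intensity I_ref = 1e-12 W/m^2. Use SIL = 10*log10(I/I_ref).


I / I_ref = 1.78e-03 / 1e-12 = 1.78e+09
SIL = 10 * log10(1.78e+09) = 92.504 dB


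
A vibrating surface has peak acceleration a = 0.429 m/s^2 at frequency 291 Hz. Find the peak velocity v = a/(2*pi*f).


omega = 2*pi*f = 2*pi*291 = 1828.41 rad/s
v = a / omega = 0.429 / 1828.41 = 0.00023463 m/s


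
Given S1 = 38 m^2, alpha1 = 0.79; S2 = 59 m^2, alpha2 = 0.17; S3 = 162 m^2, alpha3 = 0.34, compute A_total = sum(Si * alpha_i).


38 * 0.79 = 30.02
59 * 0.17 = 10.03
162 * 0.34 = 55.08
A_total = 30.02 + 10.03 + 55.08 = 95.13 m^2


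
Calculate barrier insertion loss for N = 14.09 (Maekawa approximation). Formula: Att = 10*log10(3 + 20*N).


3 + 20*N = 3 + 20*14.09 = 284.8
Att = 10*log10(284.8) = 24.545 dB


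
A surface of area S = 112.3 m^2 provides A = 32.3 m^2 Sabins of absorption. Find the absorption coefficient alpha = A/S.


Absorption coefficient = absorbed power / incident power
alpha = A / S = 32.3 / 112.3 = 0.28762


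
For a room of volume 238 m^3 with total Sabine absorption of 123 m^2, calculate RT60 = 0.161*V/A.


RT60 = 0.161 * 238 / 123 = 0.31153 s


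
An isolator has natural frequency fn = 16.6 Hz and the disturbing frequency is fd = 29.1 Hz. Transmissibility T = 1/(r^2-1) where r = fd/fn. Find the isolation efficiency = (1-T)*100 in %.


r = 29.1 / 16.6 = 1.75301
r^2 - 1 = 1.75301^2 - 1 = 2.07304
T = 1/2.07304 = 0.482383
Efficiency = (1 - 0.482383)*100 = 51.762 %


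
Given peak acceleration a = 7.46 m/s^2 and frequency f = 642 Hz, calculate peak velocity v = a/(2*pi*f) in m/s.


omega = 2*pi*f = 2*pi*642 = 4033.8 rad/s
v = a / omega = 7.46 / 4033.8 = 0.0018494 m/s


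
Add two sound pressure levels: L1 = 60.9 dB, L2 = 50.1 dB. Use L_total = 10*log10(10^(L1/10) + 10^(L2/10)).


10^(60.9/10) = 1.23027e+06
10^(50.1/10) = 102329
Sum = 1.23027e+06 + 102329 = 1.3326e+06
L_total = 10*log10(1.3326e+06) = 61.247 dB


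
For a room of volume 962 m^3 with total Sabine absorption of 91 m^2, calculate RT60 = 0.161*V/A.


RT60 = 0.161 * 962 / 91 = 1.702 s


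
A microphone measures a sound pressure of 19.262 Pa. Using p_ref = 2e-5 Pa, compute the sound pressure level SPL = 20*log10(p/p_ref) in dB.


p / p_ref = 19.262 / 2e-5 = 963100
SPL = 20 * log10(963100) = 119.67 dB


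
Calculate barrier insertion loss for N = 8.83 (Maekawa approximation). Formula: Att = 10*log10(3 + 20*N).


3 + 20*N = 3 + 20*8.83 = 179.6
Att = 10*log10(179.6) = 22.543 dB


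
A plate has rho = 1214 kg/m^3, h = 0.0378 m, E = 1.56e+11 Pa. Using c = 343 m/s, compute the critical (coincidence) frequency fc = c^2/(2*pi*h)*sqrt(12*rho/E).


12*rho/E = 12*1214/1.56e+11 = 9.33846e-08
sqrt(12*rho/E) = sqrt(9.33846e-08) = 0.000305589
c^2/(2*pi*h) = 343^2/(2*pi*0.0378) = 495355
fc = 495355 * 0.000305589 = 151.38 Hz


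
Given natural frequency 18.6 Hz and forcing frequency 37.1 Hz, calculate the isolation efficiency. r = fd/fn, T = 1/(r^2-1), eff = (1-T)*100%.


r = 37.1 / 18.6 = 1.99462
r^2 - 1 = 1.99462^2 - 1 = 2.97851
T = 1/2.97851 = 0.335738
Efficiency = (1 - 0.335738)*100 = 66.426 %


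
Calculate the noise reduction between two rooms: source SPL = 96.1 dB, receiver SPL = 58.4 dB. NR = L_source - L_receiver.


NR = L_source - L_receiver (difference between source and receiving room levels)
NR = 96.1 - 58.4 = 37.7 dB


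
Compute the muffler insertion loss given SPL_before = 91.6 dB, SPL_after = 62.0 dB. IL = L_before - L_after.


Insertion loss = SPL without muffler - SPL with muffler
IL = 91.6 - 62.0 = 29.6 dB


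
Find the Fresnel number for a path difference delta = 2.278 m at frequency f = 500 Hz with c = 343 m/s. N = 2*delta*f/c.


N = 2*delta*f/c = 2*delta/lambda, where lambda = c/f
lambda = 343 / 500 = 0.686 m
N = 2 * 2.278 / 0.686 = 6.6414


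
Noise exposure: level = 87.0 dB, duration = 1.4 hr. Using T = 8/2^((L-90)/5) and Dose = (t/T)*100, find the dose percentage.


T_allowed = 8 / 2^((87.0 - 90)/5) = 12.1257 hr
Dose = 1.4 / 12.1257 * 100 = 11.546 %


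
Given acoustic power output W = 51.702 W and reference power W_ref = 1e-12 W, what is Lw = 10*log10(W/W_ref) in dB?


W / W_ref = 51.702 / 1e-12 = 5.1702e+13
Lw = 10 * log10(5.1702e+13) = 137.14 dB


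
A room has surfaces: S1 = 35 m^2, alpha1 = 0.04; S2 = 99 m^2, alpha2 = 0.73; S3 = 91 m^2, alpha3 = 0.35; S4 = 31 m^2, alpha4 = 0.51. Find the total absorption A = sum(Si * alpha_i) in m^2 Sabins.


35 * 0.04 = 1.4
99 * 0.73 = 72.27
91 * 0.35 = 31.85
31 * 0.51 = 15.81
A_total = 1.4 + 72.27 + 31.85 + 15.81 = 121.33 m^2


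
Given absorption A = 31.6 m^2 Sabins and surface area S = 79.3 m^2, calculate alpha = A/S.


Absorption coefficient = absorbed power / incident power
alpha = A / S = 31.6 / 79.3 = 0.39849


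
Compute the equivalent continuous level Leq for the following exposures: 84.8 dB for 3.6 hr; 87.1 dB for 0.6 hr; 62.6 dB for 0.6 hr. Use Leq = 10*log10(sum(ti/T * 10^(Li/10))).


T_total = 3.6 + 0.6 + 0.6 = 4.8 hr
(3.6/4.8) * 10^(84.8/10) = 2.26496e+08
(0.6/4.8) * 10^(87.1/10) = 6.41077e+07
(0.6/4.8) * 10^(62.6/10) = 227463
Sum = 2.26496e+08 + 6.41077e+07 + 227463 = 2.90831e+08
Leq = 10*log10(2.90831e+08) = 84.636 dB


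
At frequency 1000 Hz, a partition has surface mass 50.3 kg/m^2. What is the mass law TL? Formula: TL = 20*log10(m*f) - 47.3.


m * f = 50.3 * 1000 = 50300
20*log10(50300) = 94.0314 dB
TL = 94.0314 - 47.3 = 46.731 dB


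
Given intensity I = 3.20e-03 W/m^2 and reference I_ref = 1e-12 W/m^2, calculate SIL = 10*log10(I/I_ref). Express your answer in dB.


I / I_ref = 3.20e-03 / 1e-12 = 3.2e+09
SIL = 10 * log10(3.2e+09) = 95.051 dB


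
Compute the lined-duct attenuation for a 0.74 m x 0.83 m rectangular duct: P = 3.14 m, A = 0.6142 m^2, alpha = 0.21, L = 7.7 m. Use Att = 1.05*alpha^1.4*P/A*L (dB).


alpha^1.4 = 0.21^1.4 = 0.112488
Attenuation rate = 1.05 * alpha^1.4 * P / A
= 1.05 * 0.112488 * 3.14 / 0.6142 = 0.603831 dB/m
Total Att = 0.603831 * 7.7 = 4.6495 dB


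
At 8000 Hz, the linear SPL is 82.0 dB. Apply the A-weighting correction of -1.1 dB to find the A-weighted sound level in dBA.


A-weighting table: 8000 Hz -> -1.1 dB correction
SPL_A = SPL + correction = 82.0 + (-1.1) = 80.9 dBA


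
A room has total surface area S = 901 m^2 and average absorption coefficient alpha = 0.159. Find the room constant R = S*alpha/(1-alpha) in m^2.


R = 901 * 0.159 / (1 - 0.159) = 170.34 m^2


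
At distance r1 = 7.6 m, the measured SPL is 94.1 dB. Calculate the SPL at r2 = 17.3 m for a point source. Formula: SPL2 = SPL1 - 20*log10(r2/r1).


r2/r1 = 17.3/7.6 = 2.27632
Correction = 20*log10(2.27632) = 7.14467 dB
SPL2 = 94.1 - 7.14467 = 86.955 dB


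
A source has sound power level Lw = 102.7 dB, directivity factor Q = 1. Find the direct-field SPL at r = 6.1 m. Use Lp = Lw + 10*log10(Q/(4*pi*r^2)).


4*pi*r^2 = 4*pi*6.1^2 = 467.595 m^2
Q / (4*pi*r^2) = 1 / 467.595 = 0.0021386
Lp = 102.7 + 10*log10(0.0021386) = 76.001 dB


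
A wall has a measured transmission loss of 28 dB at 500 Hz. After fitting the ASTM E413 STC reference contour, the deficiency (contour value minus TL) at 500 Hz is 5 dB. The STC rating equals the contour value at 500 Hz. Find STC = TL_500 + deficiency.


By ASTM E413, STC = value of the fitted reference contour at 500 Hz.
Contour value at 500 Hz = TL_500 + deficiency = 28 + 5 = 33
STC = 33


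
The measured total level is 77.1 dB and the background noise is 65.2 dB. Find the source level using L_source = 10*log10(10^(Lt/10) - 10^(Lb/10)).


10^(77.1/10) = 5.12861e+07
10^(65.2/10) = 3.31131e+06
Difference = 5.12861e+07 - 3.31131e+06 = 4.79748e+07
L_source = 10*log10(4.79748e+07) = 76.81 dB


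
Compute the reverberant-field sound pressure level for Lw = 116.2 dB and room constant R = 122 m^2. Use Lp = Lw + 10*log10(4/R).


4/R = 4/122 = 0.0327869
Lp = 116.2 + 10*log10(0.0327869) = 101.36 dB


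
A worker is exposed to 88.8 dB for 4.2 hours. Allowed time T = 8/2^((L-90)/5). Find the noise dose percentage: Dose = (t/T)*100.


T_allowed = 8 / 2^((88.8 - 90)/5) = 9.44794 hr
Dose = 4.2 / 9.44794 * 100 = 44.454 %


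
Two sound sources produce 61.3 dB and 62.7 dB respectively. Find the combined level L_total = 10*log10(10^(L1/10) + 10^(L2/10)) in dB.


10^(61.3/10) = 1.34896e+06
10^(62.7/10) = 1.86209e+06
Sum = 1.34896e+06 + 1.86209e+06 = 3.21105e+06
L_total = 10*log10(3.21105e+06) = 65.066 dB


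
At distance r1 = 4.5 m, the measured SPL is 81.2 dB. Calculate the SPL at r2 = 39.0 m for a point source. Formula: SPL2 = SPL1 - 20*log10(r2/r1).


r2/r1 = 39.0/4.5 = 8.66667
Correction = 20*log10(8.66667) = 18.757 dB
SPL2 = 81.2 - 18.757 = 62.443 dB


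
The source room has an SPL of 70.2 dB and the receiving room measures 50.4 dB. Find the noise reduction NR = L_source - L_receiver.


NR = L_source - L_receiver (difference between source and receiving room levels)
NR = 70.2 - 50.4 = 19.8 dB


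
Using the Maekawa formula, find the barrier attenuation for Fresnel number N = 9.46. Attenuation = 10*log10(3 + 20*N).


3 + 20*N = 3 + 20*9.46 = 192.2
Att = 10*log10(192.2) = 22.838 dB


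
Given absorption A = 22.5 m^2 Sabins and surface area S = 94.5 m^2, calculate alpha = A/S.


Absorption coefficient = absorbed power / incident power
alpha = A / S = 22.5 / 94.5 = 0.2381


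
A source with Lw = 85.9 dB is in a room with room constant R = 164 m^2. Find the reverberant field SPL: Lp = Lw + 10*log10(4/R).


4/R = 4/164 = 0.0243902
Lp = 85.9 + 10*log10(0.0243902) = 69.772 dB


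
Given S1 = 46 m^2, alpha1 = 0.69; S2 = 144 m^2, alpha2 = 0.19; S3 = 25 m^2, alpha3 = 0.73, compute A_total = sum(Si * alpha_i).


46 * 0.69 = 31.74
144 * 0.19 = 27.36
25 * 0.73 = 18.25
A_total = 31.74 + 27.36 + 18.25 = 77.35 m^2


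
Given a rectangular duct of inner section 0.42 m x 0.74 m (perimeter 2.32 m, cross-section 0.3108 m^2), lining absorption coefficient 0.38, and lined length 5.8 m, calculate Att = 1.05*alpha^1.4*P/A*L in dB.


alpha^1.4 = 0.38^1.4 = 0.258046
Attenuation rate = 1.05 * alpha^1.4 * P / A
= 1.05 * 0.258046 * 2.32 / 0.3108 = 2.02252 dB/m
Total Att = 2.02252 * 5.8 = 11.731 dB


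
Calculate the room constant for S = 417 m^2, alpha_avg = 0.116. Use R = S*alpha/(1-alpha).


R = 417 * 0.116 / (1 - 0.116) = 54.719 m^2


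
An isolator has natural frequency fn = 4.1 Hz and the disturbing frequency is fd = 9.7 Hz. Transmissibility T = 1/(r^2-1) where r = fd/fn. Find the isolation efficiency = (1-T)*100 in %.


r = 9.7 / 4.1 = 2.36585
r^2 - 1 = 2.36585^2 - 1 = 4.59725
T = 1/4.59725 = 0.217521
Efficiency = (1 - 0.217521)*100 = 78.248 %


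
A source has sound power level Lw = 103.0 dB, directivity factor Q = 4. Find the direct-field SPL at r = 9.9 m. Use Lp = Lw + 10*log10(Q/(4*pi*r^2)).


4*pi*r^2 = 4*pi*9.9^2 = 1231.63 m^2
Q / (4*pi*r^2) = 4 / 1231.63 = 0.00324773
Lp = 103.0 + 10*log10(0.00324773) = 78.116 dB


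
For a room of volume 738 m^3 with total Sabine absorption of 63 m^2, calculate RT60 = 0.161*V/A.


RT60 = 0.161 * 738 / 63 = 1.886 s


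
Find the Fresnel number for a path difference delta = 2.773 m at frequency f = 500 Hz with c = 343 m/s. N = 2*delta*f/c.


N = 2*delta*f/c = 2*delta/lambda, where lambda = c/f
lambda = 343 / 500 = 0.686 m
N = 2 * 2.773 / 0.686 = 8.0845


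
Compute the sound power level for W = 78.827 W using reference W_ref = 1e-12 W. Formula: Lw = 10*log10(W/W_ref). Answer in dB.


W / W_ref = 78.827 / 1e-12 = 7.8827e+13
Lw = 10 * log10(7.8827e+13) = 138.97 dB


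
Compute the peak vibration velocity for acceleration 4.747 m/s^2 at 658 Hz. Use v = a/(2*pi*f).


omega = 2*pi*f = 2*pi*658 = 4134.34 rad/s
v = a / omega = 4.747 / 4134.34 = 0.0011482 m/s


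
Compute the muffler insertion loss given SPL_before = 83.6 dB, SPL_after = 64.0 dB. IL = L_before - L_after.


Insertion loss = SPL without muffler - SPL with muffler
IL = 83.6 - 64.0 = 19.6 dB


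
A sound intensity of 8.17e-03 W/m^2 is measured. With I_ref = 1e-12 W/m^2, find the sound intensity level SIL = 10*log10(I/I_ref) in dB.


I / I_ref = 8.17e-03 / 1e-12 = 8.17e+09
SIL = 10 * log10(8.17e+09) = 99.122 dB


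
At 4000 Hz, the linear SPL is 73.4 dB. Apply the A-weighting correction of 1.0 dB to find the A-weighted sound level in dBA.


A-weighting table: 4000 Hz -> 1.0 dB correction
SPL_A = SPL + correction = 73.4 + (1.0) = 74.4 dBA


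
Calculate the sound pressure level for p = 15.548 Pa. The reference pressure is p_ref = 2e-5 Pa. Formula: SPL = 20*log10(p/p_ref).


p / p_ref = 15.548 / 2e-5 = 777400
SPL = 20 * log10(777400) = 117.81 dB


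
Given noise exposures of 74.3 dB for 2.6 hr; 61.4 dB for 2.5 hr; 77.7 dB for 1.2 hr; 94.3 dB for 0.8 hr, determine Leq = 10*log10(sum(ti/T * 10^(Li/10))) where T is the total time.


T_total = 2.6 + 2.5 + 1.2 + 0.8 = 7.1 hr
(2.6/7.1) * 10^(74.3/10) = 9.85632e+06
(2.5/7.1) * 10^(61.4/10) = 486051
(1.2/7.1) * 10^(77.7/10) = 9.95229e+06
(0.8/7.1) * 10^(94.3/10) = 3.03272e+08
Sum = 9.85632e+06 + 486051 + 9.95229e+06 + 3.03272e+08 = 3.23567e+08
Leq = 10*log10(3.23567e+08) = 85.1 dB


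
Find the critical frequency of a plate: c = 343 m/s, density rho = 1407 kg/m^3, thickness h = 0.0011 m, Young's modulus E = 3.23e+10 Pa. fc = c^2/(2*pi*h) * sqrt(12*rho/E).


12*rho/E = 12*1407/3.23e+10 = 5.22724e-07
sqrt(12*rho/E) = sqrt(5.22724e-07) = 0.000722997
c^2/(2*pi*h) = 343^2/(2*pi*0.0011) = 1.70222e+07
fc = 1.70222e+07 * 0.000722997 = 12307 Hz


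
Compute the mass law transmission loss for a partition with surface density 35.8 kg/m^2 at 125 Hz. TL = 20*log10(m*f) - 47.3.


m * f = 35.8 * 125 = 4475
20*log10(4475) = 73.0159 dB
TL = 73.0159 - 47.3 = 25.716 dB


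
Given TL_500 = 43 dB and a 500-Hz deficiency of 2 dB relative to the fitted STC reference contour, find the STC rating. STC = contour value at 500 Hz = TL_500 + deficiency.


By ASTM E413, STC = value of the fitted reference contour at 500 Hz.
Contour value at 500 Hz = TL_500 + deficiency = 43 + 2 = 45
STC = 45


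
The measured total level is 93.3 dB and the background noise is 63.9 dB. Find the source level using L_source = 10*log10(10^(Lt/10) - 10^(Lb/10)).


10^(93.3/10) = 2.13796e+09
10^(63.9/10) = 2.45471e+06
Difference = 2.13796e+09 - 2.45471e+06 = 2.13551e+09
L_source = 10*log10(2.13551e+09) = 93.295 dB


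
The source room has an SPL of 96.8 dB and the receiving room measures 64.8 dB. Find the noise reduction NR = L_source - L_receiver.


NR = L_source - L_receiver (difference between source and receiving room levels)
NR = 96.8 - 64.8 = 32 dB


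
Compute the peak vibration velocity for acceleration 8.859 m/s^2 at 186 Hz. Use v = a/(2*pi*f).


omega = 2*pi*f = 2*pi*186 = 1168.67 rad/s
v = a / omega = 8.859 / 1168.67 = 0.0075804 m/s


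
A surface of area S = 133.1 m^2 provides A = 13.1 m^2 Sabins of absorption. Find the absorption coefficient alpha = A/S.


Absorption coefficient = absorbed power / incident power
alpha = A / S = 13.1 / 133.1 = 0.098422


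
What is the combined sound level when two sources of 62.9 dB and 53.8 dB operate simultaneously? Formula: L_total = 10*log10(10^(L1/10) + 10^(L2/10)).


10^(62.9/10) = 1.94984e+06
10^(53.8/10) = 239883
Sum = 1.94984e+06 + 239883 = 2.18972e+06
L_total = 10*log10(2.18972e+06) = 63.404 dB


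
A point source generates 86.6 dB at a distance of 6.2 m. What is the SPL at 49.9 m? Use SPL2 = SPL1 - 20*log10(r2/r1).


r2/r1 = 49.9/6.2 = 8.04839
Correction = 20*log10(8.04839) = 18.1142 dB
SPL2 = 86.6 - 18.1142 = 68.486 dB


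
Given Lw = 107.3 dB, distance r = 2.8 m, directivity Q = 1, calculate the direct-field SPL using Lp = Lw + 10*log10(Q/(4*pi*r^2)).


4*pi*r^2 = 4*pi*2.8^2 = 98.5203 m^2
Q / (4*pi*r^2) = 1 / 98.5203 = 0.0101502
Lp = 107.3 + 10*log10(0.0101502) = 87.365 dB


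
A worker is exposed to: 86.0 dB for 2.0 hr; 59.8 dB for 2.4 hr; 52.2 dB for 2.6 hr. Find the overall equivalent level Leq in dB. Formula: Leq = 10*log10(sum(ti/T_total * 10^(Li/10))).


T_total = 2.0 + 2.4 + 2.6 = 7.0 hr
(2.0/7.0) * 10^(86.0/10) = 1.13745e+08
(2.4/7.0) * 10^(59.8/10) = 327426
(2.6/7.0) * 10^(52.2/10) = 61641.8
Sum = 1.13745e+08 + 327426 + 61641.8 = 1.14134e+08
Leq = 10*log10(1.14134e+08) = 80.574 dB


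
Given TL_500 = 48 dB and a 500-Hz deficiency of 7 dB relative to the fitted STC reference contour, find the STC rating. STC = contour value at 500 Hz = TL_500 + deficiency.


By ASTM E413, STC = value of the fitted reference contour at 500 Hz.
Contour value at 500 Hz = TL_500 + deficiency = 48 + 7 = 55
STC = 55


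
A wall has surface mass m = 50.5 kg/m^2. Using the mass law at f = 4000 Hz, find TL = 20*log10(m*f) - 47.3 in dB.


m * f = 50.5 * 4000 = 202000
20*log10(202000) = 106.107 dB
TL = 106.107 - 47.3 = 58.807 dB


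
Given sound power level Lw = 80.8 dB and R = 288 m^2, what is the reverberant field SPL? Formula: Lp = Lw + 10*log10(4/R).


4/R = 4/288 = 0.0138889
Lp = 80.8 + 10*log10(0.0138889) = 62.227 dB


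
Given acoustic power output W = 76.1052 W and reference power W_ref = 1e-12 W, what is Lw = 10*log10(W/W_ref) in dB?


W / W_ref = 76.1052 / 1e-12 = 7.61052e+13
Lw = 10 * log10(7.61052e+13) = 138.81 dB


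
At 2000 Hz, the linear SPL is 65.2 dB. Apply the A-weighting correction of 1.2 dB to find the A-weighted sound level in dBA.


A-weighting table: 2000 Hz -> 1.2 dB correction
SPL_A = SPL + correction = 65.2 + (1.2) = 66.4 dBA


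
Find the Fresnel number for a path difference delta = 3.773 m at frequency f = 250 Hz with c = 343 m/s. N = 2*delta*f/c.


N = 2*delta*f/c = 2*delta/lambda, where lambda = c/f
lambda = 343 / 250 = 1.372 m
N = 2 * 3.773 / 1.372 = 5.5


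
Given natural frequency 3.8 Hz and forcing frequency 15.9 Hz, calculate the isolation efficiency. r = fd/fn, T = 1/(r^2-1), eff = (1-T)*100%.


r = 15.9 / 3.8 = 4.18421
r^2 - 1 = 4.18421^2 - 1 = 16.5076
T = 1/16.5076 = 0.0605782
Efficiency = (1 - 0.0605782)*100 = 93.942 %


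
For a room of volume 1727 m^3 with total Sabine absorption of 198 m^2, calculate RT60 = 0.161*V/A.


RT60 = 0.161 * 1727 / 198 = 1.4043 s


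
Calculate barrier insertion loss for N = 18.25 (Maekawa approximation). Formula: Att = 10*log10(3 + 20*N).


3 + 20*N = 3 + 20*18.25 = 368
Att = 10*log10(368) = 25.658 dB


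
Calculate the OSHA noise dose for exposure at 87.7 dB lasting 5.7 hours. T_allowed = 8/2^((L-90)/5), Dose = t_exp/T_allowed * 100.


T_allowed = 8 / 2^((87.7 - 90)/5) = 11.0043 hr
Dose = 5.7 / 11.0043 * 100 = 51.798 %


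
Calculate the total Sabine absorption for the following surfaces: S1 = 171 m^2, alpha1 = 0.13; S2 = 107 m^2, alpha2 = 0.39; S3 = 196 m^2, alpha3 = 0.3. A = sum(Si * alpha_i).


171 * 0.13 = 22.23
107 * 0.39 = 41.73
196 * 0.3 = 58.8
A_total = 22.23 + 41.73 + 58.8 = 122.76 m^2


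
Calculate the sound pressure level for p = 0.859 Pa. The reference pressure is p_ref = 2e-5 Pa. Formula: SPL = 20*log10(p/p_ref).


p / p_ref = 0.859 / 2e-5 = 42950
SPL = 20 * log10(42950) = 92.659 dB
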